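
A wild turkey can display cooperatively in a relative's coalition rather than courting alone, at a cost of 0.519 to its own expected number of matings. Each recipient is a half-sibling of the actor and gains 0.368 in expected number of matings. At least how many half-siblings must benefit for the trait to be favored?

r to a half-sibling = 1/4 (half-sibs share one parent — one path of length 2: r = (1/2)^2 = 1/4).
Hamilton's rule: n·r·B > C  ⇒  n > C/(r·B) = 0.519/(0.25·0.368) = 5.641.
The smallest integer exceeding 5.641 is 6.

6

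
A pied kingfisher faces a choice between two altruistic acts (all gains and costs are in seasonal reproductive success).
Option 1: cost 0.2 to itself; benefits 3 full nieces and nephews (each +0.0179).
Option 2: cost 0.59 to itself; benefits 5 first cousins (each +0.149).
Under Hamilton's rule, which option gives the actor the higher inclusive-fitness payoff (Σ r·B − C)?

Option 1: r to a full niece or nephew = 0.25.
Option 1: Σ r·B − C = (3·0.25·0.0179) − 0.2 = -0.186575.
Option 2: r to a first cousin = 0.125.
Option 2: Σ r·B − C = (5·0.125·0.149) − 0.59 = -0.496875.
Option 1 has the higher net inclusive-fitness payoff.

Option 1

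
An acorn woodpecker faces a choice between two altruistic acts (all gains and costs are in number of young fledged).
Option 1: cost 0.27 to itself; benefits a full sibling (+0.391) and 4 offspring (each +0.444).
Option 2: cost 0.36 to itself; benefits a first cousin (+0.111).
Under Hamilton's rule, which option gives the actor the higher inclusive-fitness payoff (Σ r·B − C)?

Option 1

Option 1: r to a full sibling = 0.5.
Option 1: r to an offspring = 0.5.
Option 1: Σ r·B − C = (1·0.5·0.391 + 4·0.5·0.444) − 0.27 = 0.8135.
Option 2: r to a first cousin = 0.125.
Option 2: Σ r·B − C = (1·0.125·0.111) − 0.36 = -0.346125.
Option 1 has the higher net inclusive-fitness payoff.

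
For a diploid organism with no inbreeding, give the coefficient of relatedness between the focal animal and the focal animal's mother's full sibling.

0.25

Each parent–offspring link contributes a factor of 1/2, and independent paths through distinct common ancestors add.
Full aunt/uncle↔niece/nephew: two paths of length 3 through the shared grandparent pair: r = 2·(1/2)^3 = 1/4.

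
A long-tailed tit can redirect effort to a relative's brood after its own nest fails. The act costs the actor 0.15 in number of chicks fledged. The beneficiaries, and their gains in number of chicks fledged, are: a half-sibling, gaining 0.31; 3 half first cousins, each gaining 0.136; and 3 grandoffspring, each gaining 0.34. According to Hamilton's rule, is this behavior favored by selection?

Yes

Hamilton's rule: the trait is favored when the sum of r·B over every recipient exceeds the actor's cost C.
r to a half-sibling = 0.25 (half-sibs share one parent — one path of length 2: r = (1/2)^2 = 1/4).
r to a half first cousin = 1/16 (half first cousins share one grandparent — one path of length 4: r = (1/2)^4 = 1/16).
r to a grandoffspring = 0.25 (two parent–offspring links: r = (1/2)^2 = 1/4).
Summing one r·B term per recipient: 1·0.25·0.31 + 3·0.0625·0.136 + 3·0.25·0.34 = 0.358.
0.358 > 0.15: the indirect benefit exceeds the cost.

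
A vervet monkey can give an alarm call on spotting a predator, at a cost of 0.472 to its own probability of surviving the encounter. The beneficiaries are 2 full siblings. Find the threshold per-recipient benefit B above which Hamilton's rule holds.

0.472

r to a full sibling = 0.5 (full sibs share both parents — two paths of length 2: r = 2·(1/2)^2 = 1/2).
Hamilton's rule with n recipients of equal r: n·r·B > C, so B > C/(n·r) = 0.472/(2·0.5) = 0.472.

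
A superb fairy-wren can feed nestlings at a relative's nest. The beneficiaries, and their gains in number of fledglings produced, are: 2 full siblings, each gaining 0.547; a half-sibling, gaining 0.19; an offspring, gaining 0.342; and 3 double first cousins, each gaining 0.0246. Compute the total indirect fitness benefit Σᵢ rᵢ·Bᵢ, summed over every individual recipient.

0.78395

r to a full sibling = 0.5 (full sibs share both parents — two paths of length 2: r = 2·(1/2)^2 = 1/2).
r to a half-sibling = 1/4 (half-sibs share one parent — one path of length 2: r = (1/2)^2 = 1/4).
r to an offspring = 0.5 (one parent–offspring link: r = (1/2)^1 = 1/2).
r to a double first cousin = 1/4 (double first cousins share both grandparent pairs — four paths of length 4: r = 4·(1/2)^4 = 1/4).
Summing one r·B term per recipient: 2·0.5·0.547 + 1·0.25·0.19 + 1·0.5·0.342 + 3·0.25·0.0246 = 0.78395.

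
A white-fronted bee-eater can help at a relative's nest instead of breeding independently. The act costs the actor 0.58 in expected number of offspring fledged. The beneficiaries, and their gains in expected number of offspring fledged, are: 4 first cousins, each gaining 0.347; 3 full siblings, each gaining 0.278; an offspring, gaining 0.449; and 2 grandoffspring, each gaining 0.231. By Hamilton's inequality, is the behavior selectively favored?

Yes

Hamilton's rule: the trait is favored when the sum of r·B over every recipient exceeds the actor's cost C.
r to a first cousin = 1/8 (first cousins share one grandparent pair — two paths of length 4: r = 2·(1/2)^4 = 1/8).
r to a full sibling = 0.5 (full sibs share both parents — two paths of length 2: r = 2·(1/2)^2 = 1/2).
r to an offspring = 1/2 (one parent–offspring link: r = (1/2)^1 = 1/2).
r to a grandoffspring = 0.25 (two parent–offspring links: r = (1/2)^2 = 1/4).
Summing one r·B term per recipient: 4·0.125·0.347 + 3·0.5·0.278 + 1·0.5·0.449 + 2·0.25·0.231 = 0.9305.
0.9305 > 0.58: the indirect benefit exceeds the cost.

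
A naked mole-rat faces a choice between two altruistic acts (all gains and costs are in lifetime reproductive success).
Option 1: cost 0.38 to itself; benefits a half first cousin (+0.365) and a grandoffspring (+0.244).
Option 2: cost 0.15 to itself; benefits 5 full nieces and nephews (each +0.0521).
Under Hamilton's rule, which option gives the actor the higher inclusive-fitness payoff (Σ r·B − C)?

Option 2

Option 1: r to a half first cousin = 0.0625.
Option 1: r to a grandoffspring = 0.25.
Option 1: Σ r·B − C = (1·0.0625·0.365 + 1·0.25·0.244) − 0.38 = -0.2961875.
Option 2: r to a full niece or nephew = 0.25.
Option 2: Σ r·B − C = (5·0.25·0.0521) − 0.15 = -0.084875.
Option 2 has the higher net inclusive-fitness payoff.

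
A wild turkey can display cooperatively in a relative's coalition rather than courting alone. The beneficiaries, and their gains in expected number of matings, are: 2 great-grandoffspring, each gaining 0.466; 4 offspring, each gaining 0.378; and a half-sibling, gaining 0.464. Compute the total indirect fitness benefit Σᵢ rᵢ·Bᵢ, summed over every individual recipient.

r to a great-grandoffspring = 0.125 (three parent–offspring links: r = (1/2)^3 = 1/8).
r to an offspring = 0.5 (one parent–offspring link: r = (1/2)^1 = 1/2).
r to a half-sibling = 0.25 (half-sibs share one parent — one path of length 2: r = (1/2)^2 = 1/4).
Summing one r·B term per recipient: 2·0.125·0.466 + 4·0.5·0.378 + 1·0.25·0.464 = 0.9885.

0.9885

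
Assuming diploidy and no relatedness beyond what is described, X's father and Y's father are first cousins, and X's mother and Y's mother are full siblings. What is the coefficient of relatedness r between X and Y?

Independent pedigree routes through distinct common ancestors add.
X and Y are related in two ways: second cousins through their fathers (r = 1/32) and first cousins through their mothers (r = 1/8).
r = 1/32 + 1/8 = 5/32 = 0.15625.

0.15625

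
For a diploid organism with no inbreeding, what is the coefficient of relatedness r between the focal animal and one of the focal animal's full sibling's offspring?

0.25

Each parent–offspring link contributes a factor of 1/2, and independent paths through distinct common ancestors add.
Full aunt/uncle↔niece/nephew: two paths of length 3 through the shared grandparent pair: r = 2·(1/2)^3 = 1/4.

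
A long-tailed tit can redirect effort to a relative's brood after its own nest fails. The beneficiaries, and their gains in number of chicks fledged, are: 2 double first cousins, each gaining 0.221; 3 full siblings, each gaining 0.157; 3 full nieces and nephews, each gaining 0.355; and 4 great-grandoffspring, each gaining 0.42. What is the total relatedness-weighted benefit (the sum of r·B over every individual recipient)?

0.82225

r to a double first cousin = 0.25 (double first cousins share both grandparent pairs — four paths of length 4: r = 4·(1/2)^4 = 1/4).
r to a full sibling = 0.5 (full sibs share both parents — two paths of length 2: r = 2·(1/2)^2 = 1/2).
r to a full niece or nephew = 0.25 (full aunt/uncle↔niece/nephew: two paths of length 3 through the shared grandparent pair: r = 2·(1/2)^3 = 1/4).
r to a great-grandoffspring = 1/8 (three parent–offspring links: r = (1/2)^3 = 1/8).
Summing one r·B term per recipient: 2·0.25·0.221 + 3·0.5·0.157 + 3·0.25·0.355 + 4·0.125·0.42 = 0.82225.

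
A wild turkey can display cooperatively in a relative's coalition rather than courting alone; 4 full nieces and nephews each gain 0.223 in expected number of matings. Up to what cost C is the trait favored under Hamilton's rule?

0.223

r to a full niece or nephew = 1/4 (full aunt/uncle↔niece/nephew: two paths of length 3 through the shared grandparent pair: r = 2·(1/2)^3 = 1/4).
Hamilton's rule: n·r·B > C, so the trait is favored while C < n·r·B = 4·0.25·0.223 = 0.223.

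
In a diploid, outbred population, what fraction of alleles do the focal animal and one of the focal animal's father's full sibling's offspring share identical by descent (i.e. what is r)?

0.125

Each parent–offspring link contributes a factor of 1/2, and independent paths through distinct common ancestors add.
First cousins share one grandparent pair — two paths of length 4: r = 2·(1/2)^4 = 1/8.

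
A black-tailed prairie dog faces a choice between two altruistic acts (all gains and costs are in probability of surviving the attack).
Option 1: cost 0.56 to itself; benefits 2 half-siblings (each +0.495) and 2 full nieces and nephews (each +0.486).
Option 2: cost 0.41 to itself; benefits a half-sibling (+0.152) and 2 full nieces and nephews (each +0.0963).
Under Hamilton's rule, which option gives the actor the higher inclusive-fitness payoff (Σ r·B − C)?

Option 1: r to a half-sibling = 0.25.
Option 1: r to a full niece or nephew = 0.25.
Option 1: Σ r·B − C = (2·0.25·0.495 + 2·0.25·0.486) − 0.56 = -0.0695.
Option 2: r to a half-sibling = 0.25.
Option 2: r to a full niece or nephew = 0.25.
Option 2: Σ r·B − C = (1·0.25·0.152 + 2·0.25·0.0963) − 0.41 = -0.32385.
Option 1 has the higher net inclusive-fitness payoff.

Option 1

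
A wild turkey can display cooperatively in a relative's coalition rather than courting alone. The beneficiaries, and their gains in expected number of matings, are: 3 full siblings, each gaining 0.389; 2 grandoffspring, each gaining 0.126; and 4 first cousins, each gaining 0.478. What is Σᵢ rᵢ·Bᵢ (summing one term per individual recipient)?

0.8855

r to a full sibling = 0.5 (full sibs share both parents — two paths of length 2: r = 2·(1/2)^2 = 1/2).
r to a grandoffspring = 0.25 (two parent–offspring links: r = (1/2)^2 = 1/4).
r to a first cousin = 0.125 (first cousins share one grandparent pair — two paths of length 4: r = 2·(1/2)^4 = 1/8).
Summing one r·B term per recipient: 3·0.5·0.389 + 2·0.25·0.126 + 4·0.125·0.478 = 0.8855.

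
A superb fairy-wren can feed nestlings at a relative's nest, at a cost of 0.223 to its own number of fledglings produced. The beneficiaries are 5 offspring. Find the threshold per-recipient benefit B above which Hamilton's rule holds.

0.0892

r to an offspring = 1/2 (one parent–offspring link: r = (1/2)^1 = 1/2).
Hamilton's rule with n recipients of equal r: n·r·B > C, so B > C/(n·r) = 0.223/(5·0.5) = 0.0892.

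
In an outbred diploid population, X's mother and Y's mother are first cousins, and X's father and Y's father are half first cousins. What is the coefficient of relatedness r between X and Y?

0.046875

Wright's path rule: contributions from independent ancestry routes add.
X and Y are related in two ways: second cousins through their mothers (r = 1/32) and half second cousins through their fathers (r = 1/64).
r = 1/32 + 1/64 = 0.046875.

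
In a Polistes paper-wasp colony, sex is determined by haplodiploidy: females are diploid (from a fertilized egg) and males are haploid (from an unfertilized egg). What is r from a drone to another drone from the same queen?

Haploid brothers each carry a random half of the queen's diploid genome, so on average they share half: r = 1/2.

0.5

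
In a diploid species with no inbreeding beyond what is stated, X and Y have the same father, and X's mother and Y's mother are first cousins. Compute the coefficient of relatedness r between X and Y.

Wright's path rule: contributions from independent ancestry routes add.
X and Y are related in two ways: half-sibs through their shared father (r = 1/4) and second cousins through their mothers (r = 1/32).
r = 1/4 + 1/32 = 9/32 = 0.28125.

0.28125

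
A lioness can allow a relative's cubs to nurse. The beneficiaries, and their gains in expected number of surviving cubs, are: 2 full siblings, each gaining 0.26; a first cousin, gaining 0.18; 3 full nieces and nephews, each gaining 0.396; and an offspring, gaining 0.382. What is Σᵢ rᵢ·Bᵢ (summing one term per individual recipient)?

0.7705

r to a full sibling = 1/2 (full sibs share both parents — two paths of length 2: r = 2·(1/2)^2 = 1/2).
r to a first cousin = 0.125 (first cousins share one grandparent pair — two paths of length 4: r = 2·(1/2)^4 = 1/8).
r to a full niece or nephew = 0.25 (full aunt/uncle↔niece/nephew: two paths of length 3 through the shared grandparent pair: r = 2·(1/2)^3 = 1/4).
r to an offspring = 0.5 (one parent–offspring link: r = (1/2)^1 = 1/2).
Summing one r·B term per recipient: 2·0.5·0.26 + 1·0.125·0.18 + 3·0.25·0.396 + 1·0.5·0.382 = 0.7705.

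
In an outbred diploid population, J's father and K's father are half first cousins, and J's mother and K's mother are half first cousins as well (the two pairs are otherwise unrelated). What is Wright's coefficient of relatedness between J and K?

With two independent routes of shared ancestry, r is the sum of the two contributions.
J and K are related in two ways: half second cousins through their fathers (r = 1/64) and half second cousins through their mothers (r = 1/64).
r = 1/64 + 1/64 = 1/32 = 0.03125.

0.03125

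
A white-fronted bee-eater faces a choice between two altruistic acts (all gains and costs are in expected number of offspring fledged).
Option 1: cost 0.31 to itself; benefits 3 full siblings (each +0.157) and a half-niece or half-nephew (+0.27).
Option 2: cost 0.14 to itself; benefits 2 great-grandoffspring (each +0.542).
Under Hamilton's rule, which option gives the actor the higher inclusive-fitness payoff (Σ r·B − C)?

Option 1: r to a full sibling = 0.5.
Option 1: r to a half-niece or half-nephew = 0.125.
Option 1: Σ r·B − C = (3·0.5·0.157 + 1·0.125·0.27) − 0.31 = -0.04075.
Option 2: r to a great-grandoffspring = 0.125.
Option 2: Σ r·B − C = (2·0.125·0.542) − 0.14 = -0.0045.
Option 2 has the higher net inclusive-fitness payoff.

Option 2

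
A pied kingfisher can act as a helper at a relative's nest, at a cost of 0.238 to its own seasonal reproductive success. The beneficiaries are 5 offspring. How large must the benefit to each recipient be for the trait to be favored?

0.0952

r to an offspring = 0.5 (one parent–offspring link: r = (1/2)^1 = 1/2).
Hamilton's rule with n recipients of equal r: n·r·B > C, so B > C/(n·r) = 0.238/(5·0.5) = 0.0952.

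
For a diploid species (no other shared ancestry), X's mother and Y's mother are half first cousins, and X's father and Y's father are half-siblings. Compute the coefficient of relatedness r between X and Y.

0.078125

Independent pedigree routes through distinct common ancestors add.
X and Y are related in two ways: half second cousins through their mothers (r = 1/64) and half first cousins through their fathers (r = 1/16).
r = 1/64 + 1/16 = 0.078125.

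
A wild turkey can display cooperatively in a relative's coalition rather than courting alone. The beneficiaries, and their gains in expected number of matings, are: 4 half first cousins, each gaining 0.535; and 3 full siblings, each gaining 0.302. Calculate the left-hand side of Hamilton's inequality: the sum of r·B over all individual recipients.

r to a half first cousin = 0.0625 (half first cousins share one grandparent — one path of length 4: r = (1/2)^4 = 1/16).
r to a full sibling = 0.5 (full sibs share both parents — two paths of length 2: r = 2·(1/2)^2 = 1/2).
Summing one r·B term per recipient: 4·0.0625·0.535 + 3·0.5·0.302 = 0.58675.

0.58675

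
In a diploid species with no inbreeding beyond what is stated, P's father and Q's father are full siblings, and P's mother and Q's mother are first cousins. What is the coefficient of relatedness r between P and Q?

Relatedness sums over independent paths through distinct common ancestors.
P and Q are related in two ways: first cousins through their fathers (r = 1/8) and second cousins through their mothers (r = 1/32).
r = 1/8 + 1/32 = 0.15625.

0.15625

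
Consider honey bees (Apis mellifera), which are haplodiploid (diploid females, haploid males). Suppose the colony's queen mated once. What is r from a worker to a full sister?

0.75

Haplodiploid full sisters inherit their father's entire haploid genome identically (contributing 1/2) and on average half of their mother's contribution (1/2 · 1/2 = 1/4); r = 1/2 + 1/4 = 3/4.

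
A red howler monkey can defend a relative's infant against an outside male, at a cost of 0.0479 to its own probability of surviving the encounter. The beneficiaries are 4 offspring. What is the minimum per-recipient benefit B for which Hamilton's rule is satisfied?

r to an offspring = 1/2 (one parent–offspring link: r = (1/2)^1 = 1/2).
Hamilton's rule with n recipients of equal r: n·r·B > C, so B > C/(n·r) = 0.0479/(4·0.5) = 0.0239.

0.0239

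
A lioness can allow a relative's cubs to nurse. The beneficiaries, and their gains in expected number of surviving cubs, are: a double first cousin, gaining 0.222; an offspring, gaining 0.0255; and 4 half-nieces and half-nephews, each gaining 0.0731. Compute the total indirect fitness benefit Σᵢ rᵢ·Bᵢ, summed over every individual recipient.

r to a double first cousin = 1/4 (double first cousins share both grandparent pairs — four paths of length 4: r = 4·(1/2)^4 = 1/4).
r to an offspring = 1/2 (one parent–offspring link: r = (1/2)^1 = 1/2).
r to a half-niece or half-nephew = 0.125 (half-aunt/uncle↔niece/nephew: one path of length 3: r = (1/2)^3 = 1/8).
Summing one r·B term per recipient: 1·0.25·0.222 + 1·0.5·0.0255 + 4·0.125·0.0731 = 0.1048.

0.1048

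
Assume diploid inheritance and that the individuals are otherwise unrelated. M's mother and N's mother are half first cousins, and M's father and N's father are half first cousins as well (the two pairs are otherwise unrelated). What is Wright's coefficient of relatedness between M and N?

0.03125

With two independent routes of shared ancestry, r is the sum of the two contributions.
M and N are related in two ways: half second cousins through their mothers (r = 1/64) and half second cousins through their fathers (r = 1/64).
r = 1/64 + 1/64 = 1/32 = 0.03125.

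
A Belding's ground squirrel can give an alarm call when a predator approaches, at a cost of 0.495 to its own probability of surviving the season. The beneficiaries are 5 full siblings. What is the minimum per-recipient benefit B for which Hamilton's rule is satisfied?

r to a full sibling = 0.5 (full sibs share both parents — two paths of length 2: r = 2·(1/2)^2 = 1/2).
Hamilton's rule with n recipients of equal r: n·r·B > C, so B > C/(n·r) = 0.495/(5·0.5) = 0.198.

0.198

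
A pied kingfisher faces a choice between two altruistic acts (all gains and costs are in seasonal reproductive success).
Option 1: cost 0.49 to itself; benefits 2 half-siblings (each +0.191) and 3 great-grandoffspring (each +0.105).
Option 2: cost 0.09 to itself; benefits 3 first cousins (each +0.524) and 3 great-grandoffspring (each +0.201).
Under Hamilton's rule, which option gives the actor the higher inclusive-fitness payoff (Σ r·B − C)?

Option 2

Option 1: r to a half-sibling = 0.25.
Option 1: r to a great-grandoffspring = 0.125.
Option 1: Σ r·B − C = (2·0.25·0.191 + 3·0.125·0.105) − 0.49 = -0.355125.
Option 2: r to a first cousin = 0.125.
Option 2: r to a great-grandoffspring = 0.125.
Option 2: Σ r·B − C = (3·0.125·0.524 + 3·0.125·0.201) − 0.09 = 0.181875.
Option 2 has the higher net inclusive-fitness payoff.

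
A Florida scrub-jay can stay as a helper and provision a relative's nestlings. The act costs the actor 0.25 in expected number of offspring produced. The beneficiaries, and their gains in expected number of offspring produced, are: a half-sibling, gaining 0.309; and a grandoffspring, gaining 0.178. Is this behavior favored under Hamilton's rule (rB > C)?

No

Hamilton's rule: the trait is favored when the sum of r·B over every recipient exceeds the actor's cost C.
r to a half-sibling = 1/4 (half-sibs share one parent — one path of length 2: r = (1/2)^2 = 1/4).
r to a grandoffspring = 1/4 (two parent–offspring links: r = (1/2)^2 = 1/4).
Summing one r·B term per recipient: 1·0.25·0.309 + 1·0.25·0.178 = 0.12175.
0.12175 < 0.25: the indirect benefit is less than the cost.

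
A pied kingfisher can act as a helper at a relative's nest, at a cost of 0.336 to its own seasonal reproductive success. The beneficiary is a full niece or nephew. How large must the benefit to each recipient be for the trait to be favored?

1.344

r to a full niece or nephew = 1/4 (full aunt/uncle↔niece/nephew: two paths of length 3 through the shared grandparent pair: r = 2·(1/2)^3 = 1/4).
Hamilton's rule with n recipients of equal r: n·r·B > C, so B > C/(n·r) = 0.336/(1·0.25) = 1.344.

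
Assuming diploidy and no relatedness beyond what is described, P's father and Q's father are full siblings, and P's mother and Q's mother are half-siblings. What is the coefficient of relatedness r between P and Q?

0.1875

Independent pedigree routes through distinct common ancestors add.
P and Q are related in two ways: first cousins through their fathers (r = 1/8) and half first cousins through their mothers (r = 1/16).
r = 1/8 + 1/16 = 3/16 = 0.1875.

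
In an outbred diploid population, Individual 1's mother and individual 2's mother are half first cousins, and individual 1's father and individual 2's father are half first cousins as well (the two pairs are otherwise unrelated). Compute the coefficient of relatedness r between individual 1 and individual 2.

Relatedness sums over independent paths through distinct common ancestors.
Individual 1 and individual 2 are related in two ways: half second cousins through their mothers (r = 1/64) and half second cousins through their fathers (r = 1/64).
r = 1/64 + 1/64 = 1/32 = 0.03125.

0.03125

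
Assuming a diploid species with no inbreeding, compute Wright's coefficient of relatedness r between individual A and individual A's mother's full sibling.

0.25

Each parent–offspring link contributes a factor of 1/2, and independent paths through distinct common ancestors add.
Full aunt/uncle↔niece/nephew: two paths of length 3 through the shared grandparent pair: r = 2·(1/2)^3 = 1/4.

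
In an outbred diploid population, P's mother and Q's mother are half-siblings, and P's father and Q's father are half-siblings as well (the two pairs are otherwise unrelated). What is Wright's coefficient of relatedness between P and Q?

0.125

Wright's path rule: contributions from independent ancestry routes add.
P and Q are related in two ways: half first cousins through their mothers (r = 1/16) and half first cousins through their fathers (r = 1/16).
r = 1/16 + 1/16 = 1/8 = 0.125.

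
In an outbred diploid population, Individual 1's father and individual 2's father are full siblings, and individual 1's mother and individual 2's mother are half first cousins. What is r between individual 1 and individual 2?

Relatedness sums over independent paths through distinct common ancestors.
Individual 1 and individual 2 are related in two ways: first cousins through their fathers (r = 1/8) and half second cousins through their mothers (r = 1/64).
r = 1/8 + 1/64 = 9/64 = 0.140625.

0.140625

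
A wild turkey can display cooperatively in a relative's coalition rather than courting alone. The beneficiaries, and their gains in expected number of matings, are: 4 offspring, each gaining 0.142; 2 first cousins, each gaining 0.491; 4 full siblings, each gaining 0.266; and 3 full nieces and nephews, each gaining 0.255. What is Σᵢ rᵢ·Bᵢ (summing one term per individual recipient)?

1.13

r to an offspring = 1/2 (one parent–offspring link: r = (1/2)^1 = 1/2).
r to a first cousin = 0.125 (first cousins share one grandparent pair — two paths of length 4: r = 2·(1/2)^4 = 1/8).
r to a full sibling = 0.5 (full sibs share both parents — two paths of length 2: r = 2·(1/2)^2 = 1/2).
r to a full niece or nephew = 1/4 (full aunt/uncle↔niece/nephew: two paths of length 3 through the shared grandparent pair: r = 2·(1/2)^3 = 1/4).
Summing one r·B term per recipient: 4·0.5·0.142 + 2·0.125·0.491 + 4·0.5·0.266 + 3·0.25·0.255 = 1.13.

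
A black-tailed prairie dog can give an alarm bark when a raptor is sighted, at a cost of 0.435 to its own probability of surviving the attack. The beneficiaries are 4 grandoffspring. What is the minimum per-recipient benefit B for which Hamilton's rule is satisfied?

0.435

r to a grandoffspring = 1/4 (two parent–offspring links: r = (1/2)^2 = 1/4).
Hamilton's rule with n recipients of equal r: n·r·B > C, so B > C/(n·r) = 0.435/(4·0.25) = 0.435.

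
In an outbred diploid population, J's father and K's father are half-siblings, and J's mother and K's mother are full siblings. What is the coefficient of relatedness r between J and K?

0.1875

Relatedness sums over independent paths through distinct common ancestors.
J and K are related in two ways: half first cousins through their fathers (r = 1/16) and first cousins through their mothers (r = 1/8).
r = 1/16 + 1/8 = 0.1875.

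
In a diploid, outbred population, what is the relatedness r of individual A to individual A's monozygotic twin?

1

Each parent–offspring link contributes a factor of 1/2, and independent paths through distinct common ancestors add.
Monozygotic twins share every allele identical by descent: r = 1.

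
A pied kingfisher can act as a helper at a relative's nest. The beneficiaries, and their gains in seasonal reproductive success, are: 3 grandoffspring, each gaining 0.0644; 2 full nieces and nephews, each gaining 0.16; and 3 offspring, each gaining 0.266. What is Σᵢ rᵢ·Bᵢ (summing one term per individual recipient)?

0.5273

r to a grandoffspring = 1/4 (two parent–offspring links: r = (1/2)^2 = 1/4).
r to a full niece or nephew = 0.25 (full aunt/uncle↔niece/nephew: two paths of length 3 through the shared grandparent pair: r = 2·(1/2)^3 = 1/4).
r to an offspring = 1/2 (one parent–offspring link: r = (1/2)^1 = 1/2).
Summing one r·B term per recipient: 3·0.25·0.0644 + 2·0.25·0.16 + 3·0.5·0.266 = 0.5273.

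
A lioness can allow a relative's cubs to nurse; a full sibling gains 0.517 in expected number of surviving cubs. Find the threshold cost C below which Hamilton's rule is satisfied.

0.2585

r to a full sibling = 1/2 (full sibs share both parents — two paths of length 2: r = 2·(1/2)^2 = 1/2).
Hamilton's rule: n·r·B > C, so the trait is favored while C < n·r·B = 1·0.5·0.517 = 0.2585.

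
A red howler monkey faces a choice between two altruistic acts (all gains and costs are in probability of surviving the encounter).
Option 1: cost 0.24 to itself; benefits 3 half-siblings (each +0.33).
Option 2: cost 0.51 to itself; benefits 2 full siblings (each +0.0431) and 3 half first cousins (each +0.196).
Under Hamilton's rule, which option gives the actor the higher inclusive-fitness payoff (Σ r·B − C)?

Option 1: r to a half-sibling = 0.25.
Option 1: Σ r·B − C = (3·0.25·0.33) − 0.24 = 0.0075.
Option 2: r to a full sibling = 0.5.
Option 2: r to a half first cousin = 0.0625.
Option 2: Σ r·B − C = (2·0.5·0.0431 + 3·0.0625·0.196) − 0.51 = -0.43015.
Option 1 has the higher net inclusive-fitness payoff.

Option 1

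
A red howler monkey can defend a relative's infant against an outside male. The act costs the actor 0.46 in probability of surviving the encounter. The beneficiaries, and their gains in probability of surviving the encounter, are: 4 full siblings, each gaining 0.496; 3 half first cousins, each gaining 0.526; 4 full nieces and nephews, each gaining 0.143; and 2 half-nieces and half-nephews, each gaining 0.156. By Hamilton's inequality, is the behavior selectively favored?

Yes

Hamilton's rule: the trait is favored when the sum of r·B over every recipient exceeds the actor's cost C.
r to a full sibling = 1/2 (full sibs share both parents — two paths of length 2: r = 2·(1/2)^2 = 1/2).
r to a half first cousin = 1/16 (half first cousins share one grandparent — one path of length 4: r = (1/2)^4 = 1/16).
r to a full niece or nephew = 0.25 (full aunt/uncle↔niece/nephew: two paths of length 3 through the shared grandparent pair: r = 2·(1/2)^3 = 1/4).
r to a half-niece or half-nephew = 0.125 (half-aunt/uncle↔niece/nephew: one path of length 3: r = (1/2)^3 = 1/8).
Summing one r·B term per recipient: 4·0.5·0.496 + 3·0.0625·0.526 + 4·0.25·0.143 + 2·0.125·0.156 = 1.272625.
1.272625 > 0.46: the indirect benefit exceeds the cost.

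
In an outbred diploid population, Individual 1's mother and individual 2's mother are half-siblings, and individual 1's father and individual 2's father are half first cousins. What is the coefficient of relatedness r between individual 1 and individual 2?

0.078125

Independent pedigree routes through distinct common ancestors add.
Individual 1 and individual 2 are related in two ways: half first cousins through their mothers (r = 1/16) and half second cousins through their fathers (r = 1/64).
r = 1/16 + 1/64 = 5/64 = 0.078125.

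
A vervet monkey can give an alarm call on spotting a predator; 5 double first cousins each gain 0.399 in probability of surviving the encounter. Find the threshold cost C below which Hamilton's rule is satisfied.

0.49875

r to a double first cousin = 1/4 (double first cousins share both grandparent pairs — four paths of length 4: r = 4·(1/2)^4 = 1/4).
Hamilton's rule: n·r·B > C, so the trait is favored while C < n·r·B = 5·0.25·0.399 = 0.49875.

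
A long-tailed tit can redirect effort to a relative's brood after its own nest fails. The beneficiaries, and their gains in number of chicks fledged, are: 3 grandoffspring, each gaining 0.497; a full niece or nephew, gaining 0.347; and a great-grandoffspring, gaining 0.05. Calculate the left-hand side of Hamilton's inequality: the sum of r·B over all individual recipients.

0.46575

r to a grandoffspring = 1/4 (two parent–offspring links: r = (1/2)^2 = 1/4).
r to a full niece or nephew = 1/4 (full aunt/uncle↔niece/nephew: two paths of length 3 through the shared grandparent pair: r = 2·(1/2)^3 = 1/4).
r to a great-grandoffspring = 0.125 (three parent–offspring links: r = (1/2)^3 = 1/8).
Summing one r·B term per recipient: 3·0.25·0.497 + 1·0.25·0.347 + 1·0.125·0.05 = 0.46575.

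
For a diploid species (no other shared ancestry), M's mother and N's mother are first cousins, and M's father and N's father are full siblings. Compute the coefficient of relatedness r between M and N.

0.15625

Relatedness sums over independent paths through distinct common ancestors.
M and N are related in two ways: second cousins through their mothers (r = 1/32) and first cousins through their fathers (r = 1/8).
r = 1/32 + 1/8 = 0.15625.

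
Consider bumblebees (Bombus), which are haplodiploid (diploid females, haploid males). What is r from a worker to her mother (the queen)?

0.5

One meiotic link between diploid queen and diploid daughter: r = 1/2.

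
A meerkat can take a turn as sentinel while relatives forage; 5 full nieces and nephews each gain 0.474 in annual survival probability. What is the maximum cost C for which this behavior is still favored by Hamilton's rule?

0.5925

r to a full niece or nephew = 0.25 (full aunt/uncle↔niece/nephew: two paths of length 3 through the shared grandparent pair: r = 2·(1/2)^3 = 1/4).
Hamilton's rule: n·r·B > C, so the trait is favored while C < n·r·B = 5·0.25·0.474 = 0.5925.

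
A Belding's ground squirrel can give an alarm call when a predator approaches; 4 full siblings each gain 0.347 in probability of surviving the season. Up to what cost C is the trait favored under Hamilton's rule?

0.694

r to a full sibling = 0.5 (full sibs share both parents — two paths of length 2: r = 2·(1/2)^2 = 1/2).
Hamilton's rule: n·r·B > C, so the trait is favored while C < n·r·B = 4·0.5·0.347 = 0.694.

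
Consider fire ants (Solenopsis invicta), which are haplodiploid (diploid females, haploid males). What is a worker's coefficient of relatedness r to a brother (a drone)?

0.25

Her haploid brother carries none of their father's genes and a random half of their mother's genome; that half matches the maternal half of her own genome with probability 1/2: r = 1/2 · 1/2 = 1/4.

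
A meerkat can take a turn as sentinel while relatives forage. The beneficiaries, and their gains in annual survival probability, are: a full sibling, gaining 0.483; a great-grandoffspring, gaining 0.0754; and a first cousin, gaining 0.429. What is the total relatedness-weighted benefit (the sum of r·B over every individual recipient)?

0.30455

r to a full sibling = 1/2 (full sibs share both parents — two paths of length 2: r = 2·(1/2)^2 = 1/2).
r to a great-grandoffspring = 0.125 (three parent–offspring links: r = (1/2)^3 = 1/8).
r to a first cousin = 1/8 (first cousins share one grandparent pair — two paths of length 4: r = 2·(1/2)^4 = 1/8).
Summing one r·B term per recipient: 1·0.5·0.483 + 1·0.125·0.0754 + 1·0.125·0.429 = 0.30455.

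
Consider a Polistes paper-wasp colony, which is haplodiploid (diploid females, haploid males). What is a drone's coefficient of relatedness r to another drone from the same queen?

0.5

Haploid brothers each carry a random half of the queen's diploid genome, so on average they share half: r = 1/2.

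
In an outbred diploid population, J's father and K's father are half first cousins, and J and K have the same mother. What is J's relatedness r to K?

Wright's path rule: contributions from independent ancestry routes add.
J and K are related in two ways: half second cousins through their fathers (r = 1/64) and half-sibs through their shared mother (r = 1/4).
r = 1/64 + 1/4 = 17/64 = 0.265625.

0.265625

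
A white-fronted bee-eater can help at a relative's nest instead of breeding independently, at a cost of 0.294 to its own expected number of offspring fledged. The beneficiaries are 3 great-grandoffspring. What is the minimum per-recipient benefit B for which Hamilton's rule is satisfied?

0.784

r to a great-grandoffspring = 0.125 (three parent–offspring links: r = (1/2)^3 = 1/8).
Hamilton's rule with n recipients of equal r: n·r·B > C, so B > C/(n·r) = 0.294/(3·0.125) = 0.784.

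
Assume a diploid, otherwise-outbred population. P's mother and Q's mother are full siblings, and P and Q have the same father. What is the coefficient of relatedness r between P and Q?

0.375

Relatedness sums over independent paths through distinct common ancestors.
P and Q are related in two ways: first cousins through their mothers (r = 1/8) and half-sibs through their shared father (r = 1/4).
r = 1/8 + 1/4 = 3/8 = 0.375.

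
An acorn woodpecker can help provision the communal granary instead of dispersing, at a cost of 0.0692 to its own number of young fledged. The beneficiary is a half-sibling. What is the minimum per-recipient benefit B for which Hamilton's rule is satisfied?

r to a half-sibling = 1/4 (half-sibs share one parent — one path of length 2: r = (1/2)^2 = 1/4).
Hamilton's rule with n recipients of equal r: n·r·B > C, so B > C/(n·r) = 0.0692/(1·0.25) = 0.2768.

0.2768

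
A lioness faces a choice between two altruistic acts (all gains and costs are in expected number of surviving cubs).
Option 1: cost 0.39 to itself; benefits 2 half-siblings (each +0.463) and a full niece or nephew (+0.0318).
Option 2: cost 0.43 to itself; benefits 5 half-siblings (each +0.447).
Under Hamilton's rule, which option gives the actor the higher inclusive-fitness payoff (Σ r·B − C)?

Option 2

Option 1: r to a half-sibling = 0.25.
Option 1: r to a full niece or nephew = 0.25.
Option 1: Σ r·B − C = (2·0.25·0.463 + 1·0.25·0.0318) − 0.39 = -0.15055.
Option 2: r to a half-sibling = 0.25.
Option 2: Σ r·B − C = (5·0.25·0.447) − 0.43 = 0.12875.
Option 2 has the higher net inclusive-fitness payoff.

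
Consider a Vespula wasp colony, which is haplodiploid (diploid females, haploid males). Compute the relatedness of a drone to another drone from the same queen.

Haploid brothers each carry a random half of the queen's diploid genome, so on average they share half: r = 1/2.

0.5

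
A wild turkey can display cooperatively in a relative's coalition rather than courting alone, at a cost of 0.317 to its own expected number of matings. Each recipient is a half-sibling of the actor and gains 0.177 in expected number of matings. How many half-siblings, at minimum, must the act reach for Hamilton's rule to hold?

r to a half-sibling = 1/4 (half-sibs share one parent — one path of length 2: r = (1/2)^2 = 1/4).
Hamilton's rule: n·r·B > C  ⇒  n > C/(r·B) = 0.317/(0.25·0.177) = 7.164.
The smallest integer exceeding 7.164 is 8.

8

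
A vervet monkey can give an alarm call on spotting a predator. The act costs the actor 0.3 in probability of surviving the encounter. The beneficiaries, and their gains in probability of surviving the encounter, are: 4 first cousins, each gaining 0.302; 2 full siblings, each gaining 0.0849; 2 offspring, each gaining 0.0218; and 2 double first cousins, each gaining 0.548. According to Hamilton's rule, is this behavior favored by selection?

Hamilton's rule: the trait is favored when the sum of r·B over every recipient exceeds the actor's cost C.
r to a first cousin = 0.125 (first cousins share one grandparent pair — two paths of length 4: r = 2·(1/2)^4 = 1/8).
r to a full sibling = 1/2 (full sibs share both parents — two paths of length 2: r = 2·(1/2)^2 = 1/2).
r to an offspring = 0.5 (one parent–offspring link: r = (1/2)^1 = 1/2).
r to a double first cousin = 1/4 (double first cousins share both grandparent pairs — four paths of length 4: r = 4·(1/2)^4 = 1/4).
Summing one r·B term per recipient: 4·0.125·0.302 + 2·0.5·0.0849 + 2·0.5·0.0218 + 2·0.25·0.548 = 0.5317.
0.5317 > 0.3: the indirect benefit exceeds the cost.

Yes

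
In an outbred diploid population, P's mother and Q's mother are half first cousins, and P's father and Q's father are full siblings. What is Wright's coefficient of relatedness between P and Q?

0.140625

Relatedness sums over independent paths through distinct common ancestors.
P and Q are related in two ways: half second cousins through their mothers (r = 1/64) and first cousins through their fathers (r = 1/8).
r = 1/64 + 1/8 = 0.140625.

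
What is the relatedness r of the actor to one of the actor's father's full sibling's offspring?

Each parent–offspring link contributes a factor of 1/2, and independent paths through distinct common ancestors add.
First cousins share one grandparent pair — two paths of length 4: r = 2·(1/2)^4 = 1/8.

0.125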